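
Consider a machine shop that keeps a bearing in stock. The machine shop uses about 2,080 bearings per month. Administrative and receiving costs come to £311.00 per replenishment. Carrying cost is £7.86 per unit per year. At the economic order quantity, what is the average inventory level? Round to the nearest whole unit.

Average inventory ≈ 703 bearings

Annual demand D = 2,080 × 12 = 24,960.
Q* = √(2DS/H) = √(2 × 24,960 × 311 / 7.86) ≈ 1405.42.
Average inventory = Q*/2 ≈ 1405.42 / 2 = 702.710.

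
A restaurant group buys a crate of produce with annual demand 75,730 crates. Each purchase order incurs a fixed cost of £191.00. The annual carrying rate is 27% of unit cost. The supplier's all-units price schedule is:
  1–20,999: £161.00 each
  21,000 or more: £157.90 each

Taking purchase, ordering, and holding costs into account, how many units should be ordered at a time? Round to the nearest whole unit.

Holding cost per unit per year at price C is H = 0.27·C.
Candidates are each tier's EOQ (if it falls in that tier) and each price-break quantity.
EOQ at £161.00 = 815.8 (feasible in tier 1): TC = 75,730×£161.00 + (75,730/815.8)×191 + (815.8/2)×0.27×£161.00 = £12,227,991.78.
EOQ at £157.90 = 823.7 < 21000, so use break Q=21000: TC = 75,730×£157.90 + (75,730/21000.0)×191 + (21000.0/2)×0.27×£157.90 = £12,406,102.28.
Lowest total cost is £12,227,991.78 at Q = 815.8.

Q* ≈ 816 crates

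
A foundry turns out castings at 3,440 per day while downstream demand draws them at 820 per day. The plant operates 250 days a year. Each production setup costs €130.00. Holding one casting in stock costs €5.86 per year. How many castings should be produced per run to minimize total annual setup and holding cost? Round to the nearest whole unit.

Annual demand D = 820 × 250 = 205,000.
Production build-up factor (1 − d/p) = 1 − 820/3,440 = 0.7616.
Q* = √(2DS / (H(1 − d/p))) = √(2 × 205,000 × 130 / (5.86 × 0.7616)).
= √(53,300,000 / 4.4631) ≈ 3455.758.

Q* ≈ 3,456 castings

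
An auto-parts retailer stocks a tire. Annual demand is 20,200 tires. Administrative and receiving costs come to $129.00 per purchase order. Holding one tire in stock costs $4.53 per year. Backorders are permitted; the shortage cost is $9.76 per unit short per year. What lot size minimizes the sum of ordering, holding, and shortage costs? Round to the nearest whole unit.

Q* ≈ 1,298 tires

With planned backorders, Q* = √(2DS/H) · √((H+B)/B).
√(2DS/H) = √(2 × 20,200 × 129 / 4.53) = 1072.597.
√((H+B)/B) = √((4.53+9.76)/9.76) = 1.2100.
Q* ≈ 1297.859.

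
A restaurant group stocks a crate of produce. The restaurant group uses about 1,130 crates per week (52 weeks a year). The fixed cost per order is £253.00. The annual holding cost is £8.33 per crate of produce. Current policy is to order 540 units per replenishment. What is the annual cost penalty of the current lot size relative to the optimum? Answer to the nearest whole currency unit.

Extra cost ≈ £14,042 per year

Annual demand D = 1,130 × 52 = 58,760.
EOQ = √(2DS/H) = √(2 × 58,760 × 253 / 8.33) ≈ 1889.27.
Cost at Q* = (D/Q*)S + (Q*/2)H = √(2DSH) ≈ £15,737.61.
Cost at Q = 540: (58,760/540)×253 + (540/2)×8.33 = £27,530.15 + £2,249.10 = £29,779.25.
Excess = £29,779.25 − £15,737.61 = £14,041.64.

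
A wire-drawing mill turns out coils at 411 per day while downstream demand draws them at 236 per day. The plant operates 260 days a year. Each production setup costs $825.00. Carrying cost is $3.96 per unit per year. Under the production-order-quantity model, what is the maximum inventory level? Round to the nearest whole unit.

I_max ≈ 3,299 coils

Annual demand D = 236 × 260 = 61,360.
Production build-up factor (1 − d/p) = 1 − 236/411 = 0.4258.
Q* = √(2DS / (H(1 − d/p))) = √(2 × 61,360 × 825 / (3.96 × 0.4258)).
= √(101,244,000 / 1.6861) ≈ 7748.880.
Maximum inventory = Q*(1 − d/p) = 7748.880 × 0.4258 ≈ 3299.402.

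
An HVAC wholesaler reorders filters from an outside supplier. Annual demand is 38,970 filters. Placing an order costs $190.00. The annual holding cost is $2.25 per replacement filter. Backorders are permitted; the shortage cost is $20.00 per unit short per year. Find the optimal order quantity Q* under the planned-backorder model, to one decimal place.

Q* ≈ 2,705.9 filters

With planned backorders, Q* = √(2DS/H) · √((H+B)/B).
√(2DS/H) = √(2 × 38,970 × 190 / 2.25) = 2565.463.
√((H+B)/B) = √((2.25+20)/20) = 1.0548.
Q* ≈ 2705.925.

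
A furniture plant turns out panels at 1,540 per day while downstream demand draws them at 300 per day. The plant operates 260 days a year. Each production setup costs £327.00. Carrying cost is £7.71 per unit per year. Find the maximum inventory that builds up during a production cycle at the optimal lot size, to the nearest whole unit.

I_max ≈ 2,308 panels

Annual demand D = 300 × 260 = 78,000.
Production build-up factor (1 − d/p) = 1 − 300/1,540 = 0.8052.
Q* = √(2DS / (H(1 − d/p))) = √(2 × 78,000 × 327 / (7.71 × 0.8052)).
= √(51,012,000 / 6.2081) ≈ 2866.543.
Maximum inventory = Q*(1 − d/p) = 2866.543 × 0.8052 ≈ 2308.126.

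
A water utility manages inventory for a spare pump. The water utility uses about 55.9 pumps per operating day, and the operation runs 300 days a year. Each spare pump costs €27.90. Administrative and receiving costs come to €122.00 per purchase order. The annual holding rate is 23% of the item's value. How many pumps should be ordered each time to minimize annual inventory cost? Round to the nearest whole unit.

Annual demand D = 55.9 × 300 = 16,770.
Holding cost H = 0.23 × €27.90 = €6.4170 per unit per year.
EOQ = √(2DS / H) = √(2 × 16,770 × 122 / 6.417).
= √(4,091,880 / 6.417) = √637,662.4591 ≈ 798.538.

Q* ≈ 799 pumps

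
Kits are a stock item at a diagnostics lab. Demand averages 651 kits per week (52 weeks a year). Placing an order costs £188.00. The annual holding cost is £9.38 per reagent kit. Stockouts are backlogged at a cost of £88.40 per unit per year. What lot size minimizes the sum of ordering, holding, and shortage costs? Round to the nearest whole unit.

Annual demand D = 651 × 52 = 33,852.
With planned backorders, Q* = √(2DS/H) · √((H+B)/B).
√(2DS/H) = √(2 × 33,852 × 188 / 9.38) = 1164.889.
√((H+B)/B) = √((9.38+88.4)/88.4) = 1.0517.
Q* ≈ 1225.134.

Q* ≈ 1,225 kits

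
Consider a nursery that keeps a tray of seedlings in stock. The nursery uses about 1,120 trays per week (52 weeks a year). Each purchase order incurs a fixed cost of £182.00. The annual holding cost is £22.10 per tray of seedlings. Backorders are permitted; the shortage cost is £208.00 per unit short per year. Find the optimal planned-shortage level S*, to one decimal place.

Annual demand D = 1,120 × 52 = 58,240.
With planned backorders, Q* = √(2DS/H) · √((H+B)/B).
√(2DS/H) = √(2 × 58,240 × 182 / 22.1) = 979.412.
√((H+B)/B) = √((22.1+208)/208) = 1.0518.
Q* ≈ 1030.130.
S* = Q* · H/(H+B) = 1030.130 × 22.1/230.1 ≈ 98.939.

S* ≈ 98.9 trays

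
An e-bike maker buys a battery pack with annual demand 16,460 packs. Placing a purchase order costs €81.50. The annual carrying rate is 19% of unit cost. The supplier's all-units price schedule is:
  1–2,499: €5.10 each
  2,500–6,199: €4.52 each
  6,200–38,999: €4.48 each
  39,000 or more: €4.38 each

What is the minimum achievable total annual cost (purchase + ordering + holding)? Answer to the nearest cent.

TC* ≈ €76,009.30

Holding cost per unit per year at price C is H = 0.19·C.
Candidates are each tier's EOQ (if it falls in that tier) and each price-break quantity.
EOQ at €5.10 = 1664.0 (feasible in tier 1): TC = 16,460×€5.10 + (16,460/1664.0)×81.5 + (1664.0/2)×0.19×€5.10 = €85,558.39.
EOQ at €4.52 = 1767.5 < 2500, so use break Q=2500: TC = 16,460×€4.52 + (16,460/2500.0)×81.5 + (2500.0/2)×0.19×€4.52 = €76,009.30.
EOQ at €4.48 = 1775.4 < 6200, so use break Q=6200: TC = 16,460×€4.48 + (16,460/6200.0)×81.5 + (6200.0/2)×0.19×€4.48 = €76,595.89.
EOQ at €4.38 = 1795.5 < 39000, so use break Q=39000: TC = 16,460×€4.38 + (16,460/39000.0)×81.5 + (39000.0/2)×0.19×€4.38 = €88,357.10.
Lowest total cost among the candidates is at Q = 2500.0.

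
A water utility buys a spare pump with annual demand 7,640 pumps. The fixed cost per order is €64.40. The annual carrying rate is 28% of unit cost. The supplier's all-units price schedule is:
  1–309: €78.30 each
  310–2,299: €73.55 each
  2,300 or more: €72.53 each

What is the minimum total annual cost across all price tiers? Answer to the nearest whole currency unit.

Holding cost per unit per year at price C is H = 0.28·C.
Evaluate total cost at each tier's feasible EOQ or, if the EOQ is below the tier, at the tier's minimum quantity.
EOQ at €78.30 = 211.9 (feasible in tier 1): TC = 7,640×€78.30 + (7,640/211.9)×64.4 + (211.9/2)×0.28×€78.30 = €602,856.77.
EOQ at €73.55 = 218.6 < 310, so use break Q=310: TC = 7,640×€73.55 + (7,640/310.0)×64.4 + (310.0/2)×0.28×€73.55 = €566,701.22.
EOQ at €72.53 = 220.1 < 2300, so use break Q=2300: TC = 7,640×€72.53 + (7,640/2300.0)×64.4 + (2300.0/2)×0.28×€72.53 = €577,697.78.
Lowest total cost among the candidates is at Q = 310.0.

TC* ≈ €566,701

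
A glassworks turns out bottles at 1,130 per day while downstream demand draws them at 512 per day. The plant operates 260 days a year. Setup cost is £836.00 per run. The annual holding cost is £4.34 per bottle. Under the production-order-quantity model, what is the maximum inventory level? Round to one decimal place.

Annual demand D = 512 × 260 = 133,120.
Production build-up factor (1 − d/p) = 1 − 512/1,130 = 0.5469.
Q* = √(2DS / (H(1 − d/p))) = √(2 × 133,120 × 836 / (4.34 × 0.5469)).
= √(222,576,640 / 2.3736) ≈ 9683.668.
Maximum inventory = Q*(1 − d/p) = 9683.668 × 0.5469 ≈ 5296.024.

I_max ≈ 5,296.0 bottles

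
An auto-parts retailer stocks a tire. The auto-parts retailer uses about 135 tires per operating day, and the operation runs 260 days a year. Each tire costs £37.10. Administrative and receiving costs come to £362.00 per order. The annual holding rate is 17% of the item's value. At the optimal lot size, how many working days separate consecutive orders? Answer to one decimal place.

Annual demand D = 135 × 260 = 35,100.
Holding cost H = 0.17 × £37.10 = £6.3070 per unit per year.
Q* = √(2DS/H) = √(2 × 35,100 × 362 / 6.307) ≈ 2007.30.
Cycle time = Q*/D × 260 = 2007.30 / 35,100 × 260 ≈ 14.869 days.

T ≈ 14.9 days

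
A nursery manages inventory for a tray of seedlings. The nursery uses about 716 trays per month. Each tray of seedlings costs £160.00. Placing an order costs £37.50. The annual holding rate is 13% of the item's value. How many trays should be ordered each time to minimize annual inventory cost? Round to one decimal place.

Annual demand D = 716 × 12 = 8,592.
Holding cost H = 0.13 × £160.00 = £20.8000 per unit per year.
EOQ = √(2DS / H) = √(2 × 8,592 × 37.5 / 20.8).
= √(644,400 / 20.8) = √30,980.7692 ≈ 176.014.

Q* ≈ 176.0 trays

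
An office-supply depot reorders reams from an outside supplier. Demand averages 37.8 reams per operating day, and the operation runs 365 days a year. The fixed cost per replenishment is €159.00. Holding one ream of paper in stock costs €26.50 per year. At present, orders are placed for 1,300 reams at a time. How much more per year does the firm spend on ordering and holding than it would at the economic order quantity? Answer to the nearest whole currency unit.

Annual demand D = 37.8 × 365 = 13,797.
EOQ = √(2DS/H) = √(2 × 13,797 × 159 / 26.5) ≈ 406.90.
Cost at Q* = (D/Q*)S + (Q*/2)H = √(2DSH) ≈ €10,782.73.
Cost at Q = 1,300: (13,797/1,300)×159 + (1,300/2)×26.5 = €1,687.48 + €17,225.00 = €18,912.48.
Excess = €18,912.48 − €10,782.73 = €8,129.75.

Extra cost ≈ €8,130 per year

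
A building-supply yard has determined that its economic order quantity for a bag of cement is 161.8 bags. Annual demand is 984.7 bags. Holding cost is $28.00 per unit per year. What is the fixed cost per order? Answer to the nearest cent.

The basic EOQ model gives Q* = √(2DS/H); rearrange for the unknown.
From Q* = √(2DS/H): S = Q*²H / (2D) = 161.8² × 28 / (2 × 984.7) = 372.2041.

S ≈ $372.20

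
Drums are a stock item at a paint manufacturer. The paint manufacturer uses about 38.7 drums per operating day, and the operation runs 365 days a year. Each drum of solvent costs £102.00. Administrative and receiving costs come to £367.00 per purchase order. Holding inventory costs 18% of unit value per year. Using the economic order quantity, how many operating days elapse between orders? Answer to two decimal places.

Annual demand D = 38.7 × 365 = 14,125.5.
Holding cost H = 0.18 × £102.00 = £18.3600 per unit per year.
Q* = √(2DS/H) = √(2 × 14,125.5 × 367 / 18.36) ≈ 751.47.
Cycle time = Q*/D × 365 = 751.47 / 14,125.5 × 365 ≈ 19.418 days.

T ≈ 19.42 days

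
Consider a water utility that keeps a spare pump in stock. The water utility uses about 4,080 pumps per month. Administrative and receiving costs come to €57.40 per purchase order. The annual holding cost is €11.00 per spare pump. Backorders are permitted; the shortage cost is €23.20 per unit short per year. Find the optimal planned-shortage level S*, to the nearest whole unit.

Annual demand D = 4,080 × 12 = 48,960.
With planned backorders, Q* = √(2DS/H) · √((H+B)/B).
√(2DS/H) = √(2 × 48,960 × 57.4 / 11) = 714.818.
√((H+B)/B) = √((11+23.2)/23.2) = 1.2141.
Q* ≈ 867.889.
S* = Q* · H/(H+B) = 867.889 × 11/34.2 ≈ 279.146.

S* ≈ 279 pumps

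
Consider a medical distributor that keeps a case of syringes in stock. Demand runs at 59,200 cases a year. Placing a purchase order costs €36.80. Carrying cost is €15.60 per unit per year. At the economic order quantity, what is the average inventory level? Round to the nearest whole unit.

Average inventory ≈ 264 cases

EOQ = √(2DS/H) = √(2 × 59,200 × 36.8 / 15.6) ≈ 528.49.
Average inventory = Q*/2 ≈ 528.49 / 2 = 264.245.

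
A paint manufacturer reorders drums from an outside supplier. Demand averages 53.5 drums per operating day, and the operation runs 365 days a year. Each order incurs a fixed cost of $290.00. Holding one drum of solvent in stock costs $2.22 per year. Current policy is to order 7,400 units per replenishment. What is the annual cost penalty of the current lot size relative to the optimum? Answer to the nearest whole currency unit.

Annual demand D = 53.5 × 365 = 19,527.5.
EOQ = √(2DS/H) = √(2 × 19,527.5 × 290 / 2.22) ≈ 2258.71.
Cost at Q* = (D/Q*)S + (Q*/2)H = √(2DSH) ≈ $5,014.34.
Cost at Q = 7,400: (19,527.5/7,400)×290 + (7,400/2)×2.22 = $765.27 + $8,214.00 = $8,979.27.
Excess = $8,979.27 − $5,014.34 = $3,964.93.

Extra cost ≈ $3,965 per year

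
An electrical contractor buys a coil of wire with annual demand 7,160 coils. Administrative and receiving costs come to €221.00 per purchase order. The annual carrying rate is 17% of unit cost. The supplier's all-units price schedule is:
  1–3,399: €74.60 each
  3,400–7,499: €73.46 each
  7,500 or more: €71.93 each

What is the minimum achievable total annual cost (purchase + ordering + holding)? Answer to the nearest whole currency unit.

Holding cost per unit per year at price C is H = 0.17·C.
For each price level, check whether its EOQ is feasible; otherwise the best quantity at that price is the breakpoint.
EOQ at €74.60 = 499.5 (feasible in tier 1): TC = 7,160×€74.60 + (7,160/499.5)×221 + (499.5/2)×0.17×€74.60 = €540,471.22.
EOQ at €73.46 = 503.4 < 3400, so use break Q=3400: TC = 7,160×€73.46 + (7,160/3400.0)×221 + (3400.0/2)×0.17×€73.46 = €547,668.94.
EOQ at €71.93 = 508.7 < 7500, so use break Q=7500: TC = 7,160×€71.93 + (7,160/7500.0)×221 + (7500.0/2)×0.17×€71.93 = €561,085.16.
Lowest total cost among the candidates is at Q = 499.5.

TC* ≈ €540,471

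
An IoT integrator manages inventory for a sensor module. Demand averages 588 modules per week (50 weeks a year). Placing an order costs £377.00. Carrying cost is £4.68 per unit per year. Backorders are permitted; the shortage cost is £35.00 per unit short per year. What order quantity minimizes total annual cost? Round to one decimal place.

Annual demand D = 588 × 50 = 29,400.
With planned backorders, Q* = √(2DS/H) · √((H+B)/B).
√(2DS/H) = √(2 × 29,400 × 377 / 4.68) = 2176.388.
√((H+B)/B) = √((4.68+35)/35) = 1.0648.
Q* ≈ 2317.332.

Q* ≈ 2,317.3 modules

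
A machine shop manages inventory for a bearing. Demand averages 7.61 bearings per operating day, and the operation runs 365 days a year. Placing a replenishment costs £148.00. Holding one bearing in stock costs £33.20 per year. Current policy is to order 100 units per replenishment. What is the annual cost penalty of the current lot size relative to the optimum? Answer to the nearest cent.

Extra cost ≈ £546.31 per year

Annual demand D = 7.61 × 365 = 2,777.65.
EOQ = √(2DS/H) = √(2 × 2,777.65 × 148 / 33.2) ≈ 157.37.
Cost at Q* = (D/Q*)S + (Q*/2)H = √(2DSH) ≈ £5,224.61.
Cost at Q = 100: (2,777.65/100)×148 + (100/2)×33.2 = £4,110.92 + £1,660.00 = £5,770.92.
Excess = £5,770.92 − £5,224.61 = £546.31.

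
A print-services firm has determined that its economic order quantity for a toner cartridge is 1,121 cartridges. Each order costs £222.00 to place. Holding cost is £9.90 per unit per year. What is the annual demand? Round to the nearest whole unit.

D ≈ 28,020 cartridges per year

Invert the EOQ relation Q*² = 2DS/H.
From Q* = √(2DS/H): D = Q*²H / (2S) = 1,121² × 9.9 / (2 × 222) = 28019.698.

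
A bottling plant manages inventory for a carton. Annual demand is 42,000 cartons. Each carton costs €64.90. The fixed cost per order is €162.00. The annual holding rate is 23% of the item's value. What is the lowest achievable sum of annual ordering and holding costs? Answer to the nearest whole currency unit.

Holding cost H = 0.23 × €64.90 = €14.9270 per unit per year.
Q* = √(2DS/H) = √(2 × 42,000 × 162 / 14.927) ≈ 954.80.
At Q*, ordering cost (D/Q*)S equals holding cost (Q*/2)H, each = √(DSH/2).
Minimum total = √(2DSH) = √(2 × 42,000 × 162 × 14.927) ≈ 14252.250.

TC* ≈ €14,252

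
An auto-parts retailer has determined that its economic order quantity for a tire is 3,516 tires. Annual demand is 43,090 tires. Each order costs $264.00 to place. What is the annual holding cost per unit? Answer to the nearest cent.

The basic EOQ model gives Q* = √(2DS/H); rearrange for the unknown.
From Q* = √(2DS/H): H = 2DS / Q*² = 2 × 43,090 × 264 / 3,516² = 1.8404.

H ≈ $1.84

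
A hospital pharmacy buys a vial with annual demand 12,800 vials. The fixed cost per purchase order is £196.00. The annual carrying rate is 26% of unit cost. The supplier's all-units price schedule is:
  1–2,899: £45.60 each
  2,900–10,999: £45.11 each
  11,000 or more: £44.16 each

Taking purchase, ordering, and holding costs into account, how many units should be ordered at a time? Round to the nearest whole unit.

Q* ≈ 651 vials

Holding cost per unit per year at price C is H = 0.26·C.
Candidates are each tier's EOQ (if it falls in that tier) and each price-break quantity.
EOQ at £45.60 = 650.5 (feasible in tier 1): TC = 12,800×£45.60 + (12,800/650.5)×196 + (650.5/2)×0.26×£45.60 = £591,392.89.
EOQ at £45.11 = 654.1 < 2900, so use break Q=2900: TC = 12,800×£45.11 + (12,800/2900.0)×196 + (2900.0/2)×0.26×£45.11 = £595,279.57.
EOQ at £44.16 = 661.1 < 11000, so use break Q=11000: TC = 12,800×£44.16 + (12,800/11000.0)×196 + (11000.0/2)×0.26×£44.16 = £628,624.87.
Lowest total cost is £591,392.89 at Q = 650.5.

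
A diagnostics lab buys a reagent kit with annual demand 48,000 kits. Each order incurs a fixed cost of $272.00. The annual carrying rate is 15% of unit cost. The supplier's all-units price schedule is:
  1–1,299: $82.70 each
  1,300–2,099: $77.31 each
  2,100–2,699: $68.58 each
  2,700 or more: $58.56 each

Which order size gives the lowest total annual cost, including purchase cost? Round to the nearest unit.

Holding cost per unit per year at price C is H = 0.15·C.
Evaluate total cost at each tier's feasible EOQ or, if the EOQ is below the tier, at the tier's minimum quantity.
Tier 1 ($82.70): EOQ = 1450.8 exceeds tier's upper bound 1299, so this tier is dominated.
EOQ at $77.31 = 1500.6 (feasible in tier 2): TC = 48,000×$77.31 + (48,000/1500.6)×272 + (1500.6/2)×0.15×$77.31 = $3,728,281.37.
EOQ at $68.58 = 1593.2 < 2100, so use break Q=2100: TC = 48,000×$68.58 + (48,000/2100.0)×272 + (2100.0/2)×0.15×$68.58 = $3,308,858.49.
EOQ at $58.56 = 1724.1 < 2700, so use break Q=2700: TC = 48,000×$58.56 + (48,000/2700.0)×272 + (2700.0/2)×0.15×$58.56 = $2,827,573.96.
Lowest total cost is $2,827,573.96 at Q = 2700.0.

Q* ≈ 2,700 kits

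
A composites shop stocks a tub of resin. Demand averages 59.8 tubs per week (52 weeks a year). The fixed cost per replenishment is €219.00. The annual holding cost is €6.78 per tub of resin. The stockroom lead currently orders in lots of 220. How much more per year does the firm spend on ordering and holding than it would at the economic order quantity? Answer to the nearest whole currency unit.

Extra cost ≈ €802 per year

Annual demand D = 59.8 × 52 = 3,109.6.
EOQ = √(2DS/H) = √(2 × 3,109.6 × 219 / 6.78) ≈ 448.20.
Cost at Q* = (D/Q*)S + (Q*/2)H = √(2DSH) ≈ €3,038.81.
Cost at Q = 220: (3,109.6/220)×219 + (220/2)×6.78 = €3,095.47 + €745.80 = €3,841.27.
Excess = €3,841.27 − €3,038.81 = €802.45.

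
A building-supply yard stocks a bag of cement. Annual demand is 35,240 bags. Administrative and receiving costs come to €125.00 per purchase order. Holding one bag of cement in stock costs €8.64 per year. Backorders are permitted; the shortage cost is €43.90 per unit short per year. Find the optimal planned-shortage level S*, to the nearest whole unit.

S* ≈ 182 bags

With planned backorders, Q* = √(2DS/H) · √((H+B)/B).
√(2DS/H) = √(2 × 35,240 × 125 / 8.64) = 1009.790.
√((H+B)/B) = √((8.64+43.9)/43.9) = 1.0940.
Q* ≈ 1104.699.
S* = Q* · H/(H+B) = 1104.699 × 8.64/52.54 ≈ 181.663.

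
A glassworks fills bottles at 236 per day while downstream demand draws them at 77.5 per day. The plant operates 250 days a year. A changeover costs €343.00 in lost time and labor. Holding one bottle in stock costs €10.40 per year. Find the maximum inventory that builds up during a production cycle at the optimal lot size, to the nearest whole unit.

Annual demand D = 77.5 × 250 = 19,375.
Production build-up factor (1 − d/p) = 1 − 77.5/236 = 0.6716.
Q* = √(2DS / (H(1 − d/p))) = √(2 × 19,375 × 343 / (10.4 × 0.6716)).
= √(13,291,250 / 6.9847) ≈ 1379.455.
Maximum inventory = Q*(1 − d/p) = 1379.455 × 0.6716 ≈ 926.456.

I_max ≈ 926 bottles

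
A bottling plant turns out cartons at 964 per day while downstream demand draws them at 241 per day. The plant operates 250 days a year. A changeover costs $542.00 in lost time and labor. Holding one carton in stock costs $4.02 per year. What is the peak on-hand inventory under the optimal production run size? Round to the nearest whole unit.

Annual demand D = 241 × 250 = 60,250.
Production build-up factor (1 − d/p) = 1 − 241/964 = 0.7500.
Q* = √(2DS / (H(1 − d/p))) = √(2 × 60,250 × 542 / (4.02 × 0.7500)).
= √(65,311,000 / 3.015) ≈ 4654.248.
Maximum inventory = Q*(1 − d/p) = 4654.248 × 0.7500 ≈ 3490.686.

I_max ≈ 3,491 cartons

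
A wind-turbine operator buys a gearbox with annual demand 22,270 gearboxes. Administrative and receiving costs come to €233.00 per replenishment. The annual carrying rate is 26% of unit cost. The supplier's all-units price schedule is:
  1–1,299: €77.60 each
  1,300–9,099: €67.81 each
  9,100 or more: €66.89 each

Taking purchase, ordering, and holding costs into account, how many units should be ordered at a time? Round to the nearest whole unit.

Holding cost per unit per year at price C is H = 0.26·C.
Candidates are each tier's EOQ (if it falls in that tier) and each price-break quantity.
EOQ at €77.60 = 717.2 (feasible in tier 1): TC = 22,270×€77.60 + (22,270/717.2)×233 + (717.2/2)×0.26×€77.60 = €1,742,622.07.
EOQ at €67.81 = 767.2 < 1300, so use break Q=1300: TC = 22,270×€67.81 + (22,270/1300.0)×233 + (1300.0/2)×0.26×€67.81 = €1,525,580.06.
EOQ at €66.89 = 772.5 < 9100, so use break Q=9100: TC = 22,270×€66.89 + (22,270/9100.0)×233 + (9100.0/2)×0.26×€66.89 = €1,569,341.38.
Lowest total cost is €1,525,580.06 at Q = 1300.0.

Q* ≈ 1,300 gearboxes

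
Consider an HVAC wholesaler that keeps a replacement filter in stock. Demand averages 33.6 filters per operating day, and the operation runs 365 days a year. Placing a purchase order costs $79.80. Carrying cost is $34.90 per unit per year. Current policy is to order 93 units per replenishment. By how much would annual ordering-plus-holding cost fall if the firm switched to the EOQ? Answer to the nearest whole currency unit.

Annual demand D = 33.6 × 365 = 12,264.
EOQ = √(2DS/H) = √(2 × 12,264 × 79.8 / 34.9) ≈ 236.82.
Cost at Q* = (D/Q*)S + (Q*/2)H = √(2DSH) ≈ $8,265.05.
Cost at Q = 93: (12,264/93)×79.8 + (93/2)×34.9 = $10,523.30 + $1,622.85 = $12,146.15.
Excess = $12,146.15 − $8,265.05 = $3,881.11.

Extra cost ≈ $3,881 per year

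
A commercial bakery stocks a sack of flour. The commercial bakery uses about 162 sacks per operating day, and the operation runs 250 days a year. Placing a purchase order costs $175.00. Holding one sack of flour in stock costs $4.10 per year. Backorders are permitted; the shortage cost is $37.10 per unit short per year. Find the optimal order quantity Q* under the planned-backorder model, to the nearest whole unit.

Q* ≈ 1,959 sacks

Annual demand D = 162 × 250 = 40,500.
With planned backorders, Q* = √(2DS/H) · √((H+B)/B).
√(2DS/H) = √(2 × 40,500 × 175 / 4.1) = 1859.386.
√((H+B)/B) = √((4.1+37.1)/37.1) = 1.0538.
Q* ≈ 1959.437.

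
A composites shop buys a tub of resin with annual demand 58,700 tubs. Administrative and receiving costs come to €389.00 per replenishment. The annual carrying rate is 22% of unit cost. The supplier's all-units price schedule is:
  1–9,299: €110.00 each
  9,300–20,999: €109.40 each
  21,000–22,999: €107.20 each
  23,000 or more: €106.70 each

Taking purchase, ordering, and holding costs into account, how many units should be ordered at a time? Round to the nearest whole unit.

Holding cost per unit per year at price C is H = 0.22·C.
Evaluate total cost at each tier's feasible EOQ or, if the EOQ is below the tier, at the tier's minimum quantity.
EOQ at €110.00 = 1373.7 (feasible in tier 1): TC = 58,700×€110.00 + (58,700/1373.7)×389 + (1373.7/2)×0.22×€110.00 = €6,490,244.25.
EOQ at €109.40 = 1377.5 < 9300, so use break Q=9300: TC = 58,700×€109.40 + (58,700/9300.0)×389 + (9300.0/2)×0.22×€109.40 = €6,536,151.50.
EOQ at €107.20 = 1391.6 < 21000, so use break Q=21000: TC = 58,700×€107.20 + (58,700/21000.0)×389 + (21000.0/2)×0.22×€107.20 = €6,541,359.35.
EOQ at €106.70 = 1394.8 < 23000, so use break Q=23000: TC = 58,700×€106.70 + (58,700/23000.0)×389 + (23000.0/2)×0.22×€106.70 = €6,534,233.80.
Lowest total cost is €6,490,244.25 at Q = 1373.7.

Q* ≈ 1,374 tubs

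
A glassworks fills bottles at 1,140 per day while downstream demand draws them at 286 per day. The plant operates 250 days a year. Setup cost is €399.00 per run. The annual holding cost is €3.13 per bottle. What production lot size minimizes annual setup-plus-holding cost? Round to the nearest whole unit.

Annual demand D = 286 × 250 = 71,500.
Production build-up factor (1 − d/p) = 1 − 286/1,140 = 0.7491.
Q* = √(2DS / (H(1 − d/p))) = √(2 × 71,500 × 399 / (3.13 × 0.7491)).
= √(57,057,000 / 2.3448) ≈ 4932.939.

Q* ≈ 4,933 bottles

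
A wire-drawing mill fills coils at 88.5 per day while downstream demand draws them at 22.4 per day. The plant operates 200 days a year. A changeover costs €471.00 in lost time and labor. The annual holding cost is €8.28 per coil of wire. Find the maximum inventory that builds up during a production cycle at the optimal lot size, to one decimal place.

Annual demand D = 22.4 × 200 = 4,480.
Production build-up factor (1 − d/p) = 1 − 22.4/88.5 = 0.7469.
Q* = √(2DS / (H(1 − d/p))) = √(2 × 4,480 × 471 / (8.28 × 0.7469)).
= √(4,220,160 / 6.1843) ≈ 826.076.
Maximum inventory = Q*(1 − d/p) = 826.076 × 0.7469 ≈ 616.990.

I_max ≈ 617.0 coils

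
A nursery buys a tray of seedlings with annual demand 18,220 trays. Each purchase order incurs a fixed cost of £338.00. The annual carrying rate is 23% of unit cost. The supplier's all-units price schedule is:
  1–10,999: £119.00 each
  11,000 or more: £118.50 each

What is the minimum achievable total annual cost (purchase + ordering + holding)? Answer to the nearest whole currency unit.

TC* ≈ £2,186,541

Holding cost per unit per year at price C is H = 0.23·C.
For each price level, check whether its EOQ is feasible; otherwise the best quantity at that price is the breakpoint.
EOQ at £119.00 = 670.8 (feasible in tier 1): TC = 18,220×£119.00 + (18,220/670.8)×338 + (670.8/2)×0.23×£119.00 = £2,186,540.52.
EOQ at £118.50 = 672.2 < 11000, so use break Q=11000: TC = 18,220×£118.50 + (18,220/11000.0)×338 + (11000.0/2)×0.23×£118.50 = £2,309,532.35.
Lowest total cost among the candidates is at Q = 670.8.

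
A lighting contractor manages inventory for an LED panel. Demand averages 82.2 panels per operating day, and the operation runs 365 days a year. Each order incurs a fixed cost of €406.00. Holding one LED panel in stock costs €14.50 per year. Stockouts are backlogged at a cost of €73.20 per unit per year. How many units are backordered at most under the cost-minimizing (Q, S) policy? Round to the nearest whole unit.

Annual demand D = 82.2 × 365 = 30,003.
With planned backorders, Q* = √(2DS/H) · √((H+B)/B).
√(2DS/H) = √(2 × 30,003 × 406 / 14.5) = 1296.213.
√((H+B)/B) = √((14.5+73.2)/73.2) = 1.0946.
Q* ≈ 1418.798.
S* = Q* · H/(H+B) = 1418.798 × 14.5/87.7 ≈ 234.579.

S* ≈ 235 panels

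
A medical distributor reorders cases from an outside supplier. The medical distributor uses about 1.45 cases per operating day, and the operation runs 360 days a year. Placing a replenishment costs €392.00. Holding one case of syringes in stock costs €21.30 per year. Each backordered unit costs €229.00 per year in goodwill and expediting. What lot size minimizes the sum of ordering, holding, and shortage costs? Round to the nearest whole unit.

Annual demand D = 1.45 × 360 = 522.
With planned backorders, Q* = √(2DS/H) · √((H+B)/B).
√(2DS/H) = √(2 × 522 × 392 / 21.3) = 138.613.
√((H+B)/B) = √((21.3+229)/229) = 1.0455.
Q* ≈ 144.916.

Q* ≈ 145 cases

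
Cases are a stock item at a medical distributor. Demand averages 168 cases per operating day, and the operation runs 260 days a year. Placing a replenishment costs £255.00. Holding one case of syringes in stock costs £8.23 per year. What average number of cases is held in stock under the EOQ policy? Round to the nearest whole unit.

Average inventory ≈ 823 cases

Annual demand D = 168 × 260 = 43,680.
The optimal lot size = √(2DS/H) = √(2 × 43,680 × 255 / 8.23) ≈ 1645.23.
Average inventory = Q*/2 ≈ 1645.23 / 2 = 822.615.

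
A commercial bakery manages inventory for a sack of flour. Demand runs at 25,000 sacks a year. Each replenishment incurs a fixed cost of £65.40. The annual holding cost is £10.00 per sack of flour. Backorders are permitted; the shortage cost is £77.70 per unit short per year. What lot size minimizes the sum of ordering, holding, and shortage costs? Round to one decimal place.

Q* ≈ 607.5 sacks

With planned backorders, Q* = √(2DS/H) · √((H+B)/B).
√(2DS/H) = √(2 × 25,000 × 65.4 / 10) = 571.839.
√((H+B)/B) = √((10+77.7)/77.7) = 1.0624.
Q* ≈ 607.524.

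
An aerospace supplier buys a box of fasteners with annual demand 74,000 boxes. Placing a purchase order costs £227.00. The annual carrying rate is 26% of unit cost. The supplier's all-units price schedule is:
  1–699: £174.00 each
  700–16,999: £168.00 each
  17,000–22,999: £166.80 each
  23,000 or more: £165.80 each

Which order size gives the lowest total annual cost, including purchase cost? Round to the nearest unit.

Holding cost per unit per year at price C is H = 0.26·C.
Candidates are each tier's EOQ (if it falls in that tier) and each price-break quantity.
Tier 1 (£174.00): EOQ = 861.8 exceeds tier's upper bound 699, so this tier is dominated.
EOQ at £168.00 = 877.0 (feasible in tier 2): TC = 74,000×£168.00 + (74,000/877.0)×227 + (877.0/2)×0.26×£168.00 = £12,470,307.61.
EOQ at £166.80 = 880.2 < 17000, so use break Q=17000: TC = 74,000×£166.80 + (74,000/17000.0)×227 + (17000.0/2)×0.26×£166.80 = £12,712,816.12.
EOQ at £165.80 = 882.8 < 23000, so use break Q=23000: TC = 74,000×£165.80 + (74,000/23000.0)×227 + (23000.0/2)×0.26×£165.80 = £12,765,672.35.
Lowest total cost is £12,470,307.61 at Q = 877.0.

Q* ≈ 877 boxes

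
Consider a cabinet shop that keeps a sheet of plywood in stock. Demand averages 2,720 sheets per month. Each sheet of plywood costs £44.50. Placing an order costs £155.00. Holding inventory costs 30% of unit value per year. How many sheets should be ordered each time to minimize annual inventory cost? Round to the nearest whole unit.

Q* ≈ 871 sheets

Annual demand D = 2,720 × 12 = 32,640.
Holding cost H = 0.30 × £44.50 = £13.3500 per unit per year.
EOQ = √(2DS / H) = √(2 × 32,640 × 155 / 13.35).
= √(10,118,400 / 13.35) = √757,932.5843 ≈ 870.593.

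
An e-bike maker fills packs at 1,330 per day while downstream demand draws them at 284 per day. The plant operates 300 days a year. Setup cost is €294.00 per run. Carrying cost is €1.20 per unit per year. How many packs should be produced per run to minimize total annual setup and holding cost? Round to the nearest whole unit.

Annual demand D = 284 × 300 = 85,200.
Production build-up factor (1 − d/p) = 1 − 284/1,330 = 0.7865.
Q* = √(2DS / (H(1 − d/p))) = √(2 × 85,200 × 294 / (1.2 × 0.7865)).
= √(50,097,600 / 0.9438) ≈ 7285.810.

Q* ≈ 7,286 packs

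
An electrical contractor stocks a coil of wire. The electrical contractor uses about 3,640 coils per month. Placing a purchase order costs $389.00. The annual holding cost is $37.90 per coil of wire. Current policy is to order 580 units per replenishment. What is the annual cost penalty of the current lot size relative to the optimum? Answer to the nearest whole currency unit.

Extra cost ≈ $4,399 per year

Annual demand D = 3,640 × 12 = 43,680.
EOQ = √(2DS/H) = √(2 × 43,680 × 389 / 37.9) ≈ 946.92.
Cost at Q* = (D/Q*)S + (Q*/2)H = √(2DSH) ≈ $35,888.12.
Cost at Q = 580: (43,680/580)×389 + (580/2)×37.9 = $29,295.72 + $10,991.00 = $40,286.72.
Excess = $40,286.72 − $35,888.12 = $4,398.60.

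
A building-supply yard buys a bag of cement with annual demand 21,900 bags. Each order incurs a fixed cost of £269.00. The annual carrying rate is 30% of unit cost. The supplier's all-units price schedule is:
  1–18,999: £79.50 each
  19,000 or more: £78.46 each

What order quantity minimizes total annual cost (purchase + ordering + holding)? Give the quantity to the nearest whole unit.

Q* ≈ 703 bags

Holding cost per unit per year at price C is H = 0.30·C.
Evaluate total cost at each tier's feasible EOQ or, if the EOQ is below the tier, at the tier's minimum quantity.
EOQ at £79.50 = 702.9 (feasible in tier 1): TC = 21,900×£79.50 + (21,900/702.9)×269 + (702.9/2)×0.30×£79.50 = £1,757,813.22.
EOQ at £78.46 = 707.5 < 19000, so use break Q=19000: TC = 21,900×£78.46 + (21,900/19000.0)×269 + (19000.0/2)×0.30×£78.46 = £1,942,195.06.
Lowest total cost is £1,757,813.22 at Q = 702.9.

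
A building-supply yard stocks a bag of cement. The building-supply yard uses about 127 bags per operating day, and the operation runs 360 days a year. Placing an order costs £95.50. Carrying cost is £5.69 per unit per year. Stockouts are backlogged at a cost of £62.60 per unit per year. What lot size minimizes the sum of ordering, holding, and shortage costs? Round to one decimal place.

Q* ≈ 1,293.9 bags

Annual demand D = 127 × 360 = 45,720.
With planned backorders, Q* = √(2DS/H) · √((H+B)/B).
√(2DS/H) = √(2 × 45,720 × 95.5 / 5.69) = 1238.836.
√((H+B)/B) = √((5.69+62.6)/62.6) = 1.0445.
Q* ≈ 1293.913.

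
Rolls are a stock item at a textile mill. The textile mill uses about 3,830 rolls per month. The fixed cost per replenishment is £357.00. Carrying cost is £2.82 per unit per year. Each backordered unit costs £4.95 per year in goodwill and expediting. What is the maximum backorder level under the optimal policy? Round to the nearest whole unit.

Annual demand D = 3,830 × 12 = 45,960.
With planned backorders, Q* = √(2DS/H) · √((H+B)/B).
√(2DS/H) = √(2 × 45,960 × 357 / 2.82) = 3411.258.
√((H+B)/B) = √((2.82+4.95)/4.95) = 1.2529.
Q* ≈ 4273.881.
S* = Q* · H/(H+B) = 4273.881 × 2.82/7.77 ≈ 1551.138.

S* ≈ 1,551 rolls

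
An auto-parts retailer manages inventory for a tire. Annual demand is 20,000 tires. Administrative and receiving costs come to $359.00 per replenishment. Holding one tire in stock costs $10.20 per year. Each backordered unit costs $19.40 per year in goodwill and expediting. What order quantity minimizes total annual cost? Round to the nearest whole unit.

With planned backorders, Q* = √(2DS/H) · √((H+B)/B).
√(2DS/H) = √(2 × 20,000 × 359 / 10.2) = 1186.526.
√((H+B)/B) = √((10.2+19.4)/19.4) = 1.2352.
Q* ≈ 1465.623.

Q* ≈ 1,466 tires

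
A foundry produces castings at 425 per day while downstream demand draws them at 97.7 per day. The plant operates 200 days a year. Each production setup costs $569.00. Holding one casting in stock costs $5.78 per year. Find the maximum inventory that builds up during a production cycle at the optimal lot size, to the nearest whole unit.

Annual demand D = 97.7 × 200 = 19,540.
Production build-up factor (1 − d/p) = 1 − 97.7/425 = 0.7701.
Q* = √(2DS / (H(1 − d/p))) = √(2 × 19,540 × 569 / (5.78 × 0.7701)).
= √(22,236,520 / 4.4513) ≈ 2235.069.
Maximum inventory = Q*(1 − d/p) = 2235.069 × 0.7701 ≈ 1721.266.

I_max ≈ 1,721 castings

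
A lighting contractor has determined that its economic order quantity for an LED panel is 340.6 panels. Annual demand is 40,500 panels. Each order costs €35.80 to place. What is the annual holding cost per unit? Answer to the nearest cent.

The basic EOQ model gives Q* = √(2DS/H); rearrange for the unknown.
From Q* = √(2DS/H): H = 2DS / Q*² = 2 × 40,500 × 35.8 / 340.6² = 24.9965.

H ≈ €25.00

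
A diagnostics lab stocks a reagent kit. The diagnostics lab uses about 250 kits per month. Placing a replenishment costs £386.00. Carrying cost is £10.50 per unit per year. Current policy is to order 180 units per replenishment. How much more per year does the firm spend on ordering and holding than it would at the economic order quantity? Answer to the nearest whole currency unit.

Extra cost ≈ £2,447 per year

Annual demand D = 250 × 12 = 3,000.
EOQ = √(2DS/H) = √(2 × 3,000 × 386 / 10.5) ≈ 469.65.
Cost at Q* = (D/Q*)S + (Q*/2)H = √(2DSH) ≈ £4,931.33.
Cost at Q = 180: (3,000/180)×386 + (180/2)×10.5 = £6,433.33 + £945.00 = £7,378.33.
Excess = £7,378.33 − £4,931.33 = £2,447.00.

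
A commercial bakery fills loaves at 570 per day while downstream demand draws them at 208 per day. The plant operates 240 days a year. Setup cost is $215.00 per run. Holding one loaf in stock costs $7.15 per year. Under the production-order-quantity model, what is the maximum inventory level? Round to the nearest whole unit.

I_max ≈ 1,381 loaves

Annual demand D = 208 × 240 = 49,920.
Production build-up factor (1 − d/p) = 1 − 208/570 = 0.6351.
Q* = √(2DS / (H(1 − d/p))) = √(2 × 49,920 × 215 / (7.15 × 0.6351)).
= √(21,465,600 / 4.5409) ≈ 2174.211.
Maximum inventory = Q*(1 − d/p) = 2174.211 × 0.6351 ≈ 1380.815.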